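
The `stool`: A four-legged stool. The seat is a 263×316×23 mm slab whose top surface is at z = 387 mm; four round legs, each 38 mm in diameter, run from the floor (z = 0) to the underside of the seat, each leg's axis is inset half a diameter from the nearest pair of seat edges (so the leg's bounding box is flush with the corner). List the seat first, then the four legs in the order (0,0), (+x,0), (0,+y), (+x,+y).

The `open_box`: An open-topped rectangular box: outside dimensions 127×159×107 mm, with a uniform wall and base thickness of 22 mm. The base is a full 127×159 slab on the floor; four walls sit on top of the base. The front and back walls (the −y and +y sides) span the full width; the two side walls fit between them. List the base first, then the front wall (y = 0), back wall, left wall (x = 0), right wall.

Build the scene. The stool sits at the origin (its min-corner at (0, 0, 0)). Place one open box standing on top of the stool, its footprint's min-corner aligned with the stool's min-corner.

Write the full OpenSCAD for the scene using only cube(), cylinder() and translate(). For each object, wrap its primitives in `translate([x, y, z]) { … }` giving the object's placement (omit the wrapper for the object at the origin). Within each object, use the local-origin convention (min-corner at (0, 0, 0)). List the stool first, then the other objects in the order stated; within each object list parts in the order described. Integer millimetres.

translate([0, 0, 364]) cube([263, 316, 23]);
translate([19, 19, 0]) cylinder(h = 364, r = 19);
translate([244, 19, 0]) cylinder(h = 364, r = 19);
translate([19, 297, 0]) cylinder(h = 364, r = 19);
translate([244, 297, 0]) cylinder(h = 364, r = 19);
translate([0, 0, 387]) {
  cube([127, 159, 22]);
  translate([0, 0, 22]) cube([127, 22, 85]);
  translate([0, 137, 22]) cube([127, 22, 85]);
  translate([0, 22, 22]) cube([22, 115, 85]);
  translate([105, 22, 22]) cube([22, 115, 85]);
}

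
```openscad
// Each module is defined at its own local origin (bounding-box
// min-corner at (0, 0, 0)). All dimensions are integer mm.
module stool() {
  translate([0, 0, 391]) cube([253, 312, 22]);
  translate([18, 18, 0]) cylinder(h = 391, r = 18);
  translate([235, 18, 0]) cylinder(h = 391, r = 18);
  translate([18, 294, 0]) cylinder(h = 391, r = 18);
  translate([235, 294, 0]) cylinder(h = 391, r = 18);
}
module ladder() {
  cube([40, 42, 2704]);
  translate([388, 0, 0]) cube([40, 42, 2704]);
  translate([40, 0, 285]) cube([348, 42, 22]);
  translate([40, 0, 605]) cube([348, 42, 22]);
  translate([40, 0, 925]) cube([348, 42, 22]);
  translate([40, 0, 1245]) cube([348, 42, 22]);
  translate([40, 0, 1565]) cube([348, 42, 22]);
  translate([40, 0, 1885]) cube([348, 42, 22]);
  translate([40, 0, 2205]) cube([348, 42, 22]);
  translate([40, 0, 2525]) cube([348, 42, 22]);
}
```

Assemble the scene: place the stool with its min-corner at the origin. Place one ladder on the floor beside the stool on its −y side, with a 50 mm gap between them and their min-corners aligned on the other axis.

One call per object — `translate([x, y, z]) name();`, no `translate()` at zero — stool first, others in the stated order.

stool();
translate([0, -92, 0]) ladder();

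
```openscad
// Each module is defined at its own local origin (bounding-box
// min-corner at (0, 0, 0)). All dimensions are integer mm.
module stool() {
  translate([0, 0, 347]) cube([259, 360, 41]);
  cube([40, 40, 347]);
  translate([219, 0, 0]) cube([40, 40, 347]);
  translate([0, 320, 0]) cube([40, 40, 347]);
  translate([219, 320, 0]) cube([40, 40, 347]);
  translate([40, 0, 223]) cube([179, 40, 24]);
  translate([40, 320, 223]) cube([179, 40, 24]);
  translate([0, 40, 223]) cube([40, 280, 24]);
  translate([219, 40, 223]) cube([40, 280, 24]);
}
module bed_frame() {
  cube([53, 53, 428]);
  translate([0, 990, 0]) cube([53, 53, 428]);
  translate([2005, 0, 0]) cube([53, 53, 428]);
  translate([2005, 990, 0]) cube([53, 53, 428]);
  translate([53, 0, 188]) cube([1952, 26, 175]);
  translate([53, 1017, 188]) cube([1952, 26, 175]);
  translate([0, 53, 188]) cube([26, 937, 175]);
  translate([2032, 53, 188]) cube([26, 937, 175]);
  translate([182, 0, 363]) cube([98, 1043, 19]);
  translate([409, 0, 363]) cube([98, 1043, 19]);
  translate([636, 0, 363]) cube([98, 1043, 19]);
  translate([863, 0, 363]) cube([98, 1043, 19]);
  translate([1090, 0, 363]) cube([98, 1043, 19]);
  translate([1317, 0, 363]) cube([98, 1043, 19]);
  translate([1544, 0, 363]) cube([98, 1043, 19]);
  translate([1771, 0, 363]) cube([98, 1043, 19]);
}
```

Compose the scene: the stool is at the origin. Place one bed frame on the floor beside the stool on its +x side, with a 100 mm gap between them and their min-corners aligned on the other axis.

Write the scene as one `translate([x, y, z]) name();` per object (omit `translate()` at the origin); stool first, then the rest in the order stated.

stool();
translate([359, 0, 0]) bed_frame();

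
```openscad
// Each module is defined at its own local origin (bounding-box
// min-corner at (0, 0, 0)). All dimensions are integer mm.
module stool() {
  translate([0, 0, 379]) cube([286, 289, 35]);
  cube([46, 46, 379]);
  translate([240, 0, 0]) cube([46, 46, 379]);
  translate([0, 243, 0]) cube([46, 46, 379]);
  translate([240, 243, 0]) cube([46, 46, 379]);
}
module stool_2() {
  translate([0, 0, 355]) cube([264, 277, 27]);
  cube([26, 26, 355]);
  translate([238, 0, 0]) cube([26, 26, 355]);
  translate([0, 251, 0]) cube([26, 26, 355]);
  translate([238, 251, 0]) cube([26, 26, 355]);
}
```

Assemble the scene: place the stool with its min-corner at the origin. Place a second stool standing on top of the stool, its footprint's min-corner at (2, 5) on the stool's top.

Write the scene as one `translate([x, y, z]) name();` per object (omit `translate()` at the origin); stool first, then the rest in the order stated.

stool();
translate([2, 5, 414]) stool_2();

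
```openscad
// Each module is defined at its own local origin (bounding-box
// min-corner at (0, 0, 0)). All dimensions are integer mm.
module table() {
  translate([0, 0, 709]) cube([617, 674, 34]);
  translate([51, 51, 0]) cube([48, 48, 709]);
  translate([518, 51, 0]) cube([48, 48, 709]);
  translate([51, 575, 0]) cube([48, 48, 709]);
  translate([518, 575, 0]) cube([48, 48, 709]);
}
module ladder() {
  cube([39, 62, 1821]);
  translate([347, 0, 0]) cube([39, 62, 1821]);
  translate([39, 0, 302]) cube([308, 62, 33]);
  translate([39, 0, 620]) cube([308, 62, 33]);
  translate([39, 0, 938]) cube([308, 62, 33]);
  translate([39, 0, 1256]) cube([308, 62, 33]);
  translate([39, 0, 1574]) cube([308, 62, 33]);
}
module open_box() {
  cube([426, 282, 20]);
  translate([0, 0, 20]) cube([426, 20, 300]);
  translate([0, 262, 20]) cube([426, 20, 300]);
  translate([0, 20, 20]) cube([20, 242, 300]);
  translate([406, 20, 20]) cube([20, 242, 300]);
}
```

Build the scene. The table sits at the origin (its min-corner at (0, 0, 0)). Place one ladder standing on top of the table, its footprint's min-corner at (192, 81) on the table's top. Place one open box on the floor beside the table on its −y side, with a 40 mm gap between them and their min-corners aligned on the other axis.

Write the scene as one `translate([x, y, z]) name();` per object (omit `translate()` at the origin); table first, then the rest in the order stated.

table();
translate([192, 81, 743]) ladder();
translate([0, -322, 0]) open_box();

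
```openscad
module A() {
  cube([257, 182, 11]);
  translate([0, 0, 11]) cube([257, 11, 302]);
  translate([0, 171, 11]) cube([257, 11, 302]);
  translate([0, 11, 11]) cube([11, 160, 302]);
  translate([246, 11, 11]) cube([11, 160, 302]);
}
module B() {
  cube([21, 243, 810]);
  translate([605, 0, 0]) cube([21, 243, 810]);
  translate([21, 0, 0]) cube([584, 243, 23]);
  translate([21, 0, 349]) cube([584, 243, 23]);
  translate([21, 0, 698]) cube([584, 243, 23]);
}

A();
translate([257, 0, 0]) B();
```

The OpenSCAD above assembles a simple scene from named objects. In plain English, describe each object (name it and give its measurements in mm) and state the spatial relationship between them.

A is an open-topped rectangular box: outside dimensions 257×182×313 mm, with a uniform wall and base thickness of 11 mm. The base is a full 257×182 slab on the floor; four walls sit on top of the base. The front and back walls (the −y and +y sides) span the full width; the two side walls fit between them.

B is a bookshelf 626 mm wide overall, 243 mm deep and 810 mm tall. The two sides are 21 mm thick vertical panels. 3 horizontal shelves of 23 mm thickness span between the inner faces of the sides; the lowest shelf sits on the floor and shelves are stacked with a clear vertical gap of 326 mm between each pair.

The bookshelf is against the open box's +x side, with their −y faces flush.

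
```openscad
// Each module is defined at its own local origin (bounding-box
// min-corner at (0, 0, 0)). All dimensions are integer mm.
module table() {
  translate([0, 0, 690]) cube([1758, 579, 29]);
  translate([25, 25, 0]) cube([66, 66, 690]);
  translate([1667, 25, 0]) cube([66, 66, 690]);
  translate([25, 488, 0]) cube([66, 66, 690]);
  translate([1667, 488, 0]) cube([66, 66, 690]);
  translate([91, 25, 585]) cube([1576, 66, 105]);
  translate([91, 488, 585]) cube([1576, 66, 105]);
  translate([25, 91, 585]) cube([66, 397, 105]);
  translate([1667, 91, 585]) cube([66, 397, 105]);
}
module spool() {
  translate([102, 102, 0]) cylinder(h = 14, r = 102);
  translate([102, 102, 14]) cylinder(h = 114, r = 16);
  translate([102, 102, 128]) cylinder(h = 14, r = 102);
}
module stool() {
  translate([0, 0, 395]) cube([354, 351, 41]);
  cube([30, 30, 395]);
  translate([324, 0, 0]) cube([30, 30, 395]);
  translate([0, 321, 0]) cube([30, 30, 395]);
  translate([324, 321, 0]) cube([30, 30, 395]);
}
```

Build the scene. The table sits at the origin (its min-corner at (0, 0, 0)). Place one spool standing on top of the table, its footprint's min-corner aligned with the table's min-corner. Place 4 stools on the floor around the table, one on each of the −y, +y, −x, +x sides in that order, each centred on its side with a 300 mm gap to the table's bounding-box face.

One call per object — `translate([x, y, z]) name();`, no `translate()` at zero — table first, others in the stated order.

table();
translate([0, 0, 719]) spool();
translate([702, -651, 0]) stool();
translate([702, 879, 0]) stool();
translate([-654, 114, 0]) stool();
translate([2058, 114, 0]) stool();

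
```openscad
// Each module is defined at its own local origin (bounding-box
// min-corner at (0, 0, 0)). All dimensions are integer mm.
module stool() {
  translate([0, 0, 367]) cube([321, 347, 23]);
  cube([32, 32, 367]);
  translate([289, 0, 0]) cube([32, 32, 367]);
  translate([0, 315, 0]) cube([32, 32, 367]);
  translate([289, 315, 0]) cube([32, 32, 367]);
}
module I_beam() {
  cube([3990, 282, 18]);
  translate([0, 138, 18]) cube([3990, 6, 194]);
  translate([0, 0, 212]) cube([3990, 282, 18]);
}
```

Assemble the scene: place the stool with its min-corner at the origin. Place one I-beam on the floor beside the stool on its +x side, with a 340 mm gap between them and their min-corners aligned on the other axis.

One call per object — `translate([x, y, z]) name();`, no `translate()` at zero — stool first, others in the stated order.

stool();
translate([661, 0, 0]) I_beam();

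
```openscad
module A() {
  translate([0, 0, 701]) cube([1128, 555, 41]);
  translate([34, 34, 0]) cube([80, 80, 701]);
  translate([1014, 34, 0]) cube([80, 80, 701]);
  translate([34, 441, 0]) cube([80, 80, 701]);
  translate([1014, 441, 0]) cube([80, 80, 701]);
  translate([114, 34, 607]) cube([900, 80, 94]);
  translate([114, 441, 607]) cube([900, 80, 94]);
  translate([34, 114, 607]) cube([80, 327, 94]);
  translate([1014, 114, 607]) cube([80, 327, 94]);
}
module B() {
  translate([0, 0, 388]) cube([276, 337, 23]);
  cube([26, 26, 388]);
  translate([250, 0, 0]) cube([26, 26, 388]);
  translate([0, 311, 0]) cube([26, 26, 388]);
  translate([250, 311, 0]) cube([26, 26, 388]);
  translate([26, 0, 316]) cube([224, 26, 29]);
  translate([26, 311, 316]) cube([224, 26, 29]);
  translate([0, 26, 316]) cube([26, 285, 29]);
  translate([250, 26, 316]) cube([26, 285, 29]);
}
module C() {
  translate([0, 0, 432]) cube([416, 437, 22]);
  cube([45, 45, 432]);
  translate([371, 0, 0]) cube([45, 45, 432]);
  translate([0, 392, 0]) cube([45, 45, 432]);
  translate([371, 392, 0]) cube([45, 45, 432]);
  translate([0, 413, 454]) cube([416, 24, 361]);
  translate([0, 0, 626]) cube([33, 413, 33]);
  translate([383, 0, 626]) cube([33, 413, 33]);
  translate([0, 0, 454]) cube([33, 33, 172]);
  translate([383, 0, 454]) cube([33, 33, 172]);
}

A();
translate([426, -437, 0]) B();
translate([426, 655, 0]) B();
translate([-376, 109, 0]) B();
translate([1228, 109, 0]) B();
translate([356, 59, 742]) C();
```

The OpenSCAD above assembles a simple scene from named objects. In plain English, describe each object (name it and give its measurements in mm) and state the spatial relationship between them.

A is a rectangular dining table. The top is 1128×555×41 mm with its upper surface at z = 742 mm. It stands on four 80×80 mm square legs, each inset 34 mm from the nearest pair of top edges, running from the floor to the underside of the top. Four apron rails, 80 mm thick and 94 mm tall, run between adjacent legs with their top edges flush with the underside of the top and their outer faces flush with the legs' outer faces.

B is a four-legged stool. The seat is a 276×337×23 mm slab whose top surface is at z = 411 mm; four square legs, each 26×26 mm in cross-section, run from the floor (z = 0) to the underside of the seat, each flush with a corner of the seat. Four stretchers, 26 mm wide and 29 mm tall, connect adjacent legs with their undersides at z = 316 mm, each running between the inner faces of the legs it joins and aligned with the legs' outer faces on the other axis.

C is a chair: 416×437 mm seat, 22 mm thick, top at z = 454 mm, on four 45 mm square corner legs flush with the seat edges. A 24 mm thick backrest slab spans the full seat width, extending 361 mm above the seat top, its back face flush with the seat's +y edge. Two armrests of 33×33 mm section run along each side from the seat's front edge to the front of the backrest, top faces 205 mm above the seat top and outer faces flush with the seat's x-edges; a 33×33 mm post under the front of each armrest stands on the seat at the front corner.

Four stools sit around the table at the −y, +y, −x, +x sides. The chair is on top of the table, centred.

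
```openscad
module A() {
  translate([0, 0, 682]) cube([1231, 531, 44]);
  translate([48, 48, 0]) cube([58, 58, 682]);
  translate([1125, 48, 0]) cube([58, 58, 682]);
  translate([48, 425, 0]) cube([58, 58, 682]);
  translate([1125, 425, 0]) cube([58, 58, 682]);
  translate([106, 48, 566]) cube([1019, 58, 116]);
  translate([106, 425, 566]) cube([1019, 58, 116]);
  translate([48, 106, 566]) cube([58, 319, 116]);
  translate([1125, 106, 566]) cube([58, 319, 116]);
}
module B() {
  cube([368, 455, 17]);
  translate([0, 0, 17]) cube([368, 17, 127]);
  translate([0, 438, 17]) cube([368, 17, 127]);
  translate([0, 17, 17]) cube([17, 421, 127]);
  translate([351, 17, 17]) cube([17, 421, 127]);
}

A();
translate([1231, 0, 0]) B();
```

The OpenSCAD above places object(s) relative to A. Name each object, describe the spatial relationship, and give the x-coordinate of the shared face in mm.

A is a table. B is an open box. The open box is against the table's +x side, with their −y faces flush. The x-coordinate of the shared face is 1231 mm.

The table's +x face and the open box's −x face are both at x = 1231 mm.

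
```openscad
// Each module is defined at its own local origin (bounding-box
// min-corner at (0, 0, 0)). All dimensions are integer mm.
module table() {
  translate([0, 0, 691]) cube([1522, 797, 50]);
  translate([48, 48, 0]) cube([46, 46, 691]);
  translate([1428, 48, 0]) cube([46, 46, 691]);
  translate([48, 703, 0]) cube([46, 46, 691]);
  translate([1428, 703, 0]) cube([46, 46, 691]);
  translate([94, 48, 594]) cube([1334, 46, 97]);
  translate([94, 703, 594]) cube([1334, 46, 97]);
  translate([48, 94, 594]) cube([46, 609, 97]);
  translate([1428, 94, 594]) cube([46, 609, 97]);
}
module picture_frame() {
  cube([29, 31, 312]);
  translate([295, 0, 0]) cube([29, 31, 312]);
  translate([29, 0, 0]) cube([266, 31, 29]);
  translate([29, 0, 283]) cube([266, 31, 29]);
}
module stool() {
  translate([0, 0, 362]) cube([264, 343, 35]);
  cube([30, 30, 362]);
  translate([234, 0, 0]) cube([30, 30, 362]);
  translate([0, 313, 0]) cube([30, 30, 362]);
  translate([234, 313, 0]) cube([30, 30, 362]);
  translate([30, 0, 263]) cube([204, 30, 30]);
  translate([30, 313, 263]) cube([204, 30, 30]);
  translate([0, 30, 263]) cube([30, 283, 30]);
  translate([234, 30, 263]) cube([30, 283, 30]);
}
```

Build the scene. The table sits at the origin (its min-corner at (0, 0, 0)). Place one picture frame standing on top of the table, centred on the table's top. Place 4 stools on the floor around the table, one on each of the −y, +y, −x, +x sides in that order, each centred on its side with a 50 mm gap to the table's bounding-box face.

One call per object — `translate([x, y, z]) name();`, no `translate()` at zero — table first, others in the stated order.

table();
translate([599, 383, 741]) picture_frame();
translate([629, -393, 0]) stool();
translate([629, 847, 0]) stool();
translate([-314, 227, 0]) stool();
translate([1572, 227, 0]) stool();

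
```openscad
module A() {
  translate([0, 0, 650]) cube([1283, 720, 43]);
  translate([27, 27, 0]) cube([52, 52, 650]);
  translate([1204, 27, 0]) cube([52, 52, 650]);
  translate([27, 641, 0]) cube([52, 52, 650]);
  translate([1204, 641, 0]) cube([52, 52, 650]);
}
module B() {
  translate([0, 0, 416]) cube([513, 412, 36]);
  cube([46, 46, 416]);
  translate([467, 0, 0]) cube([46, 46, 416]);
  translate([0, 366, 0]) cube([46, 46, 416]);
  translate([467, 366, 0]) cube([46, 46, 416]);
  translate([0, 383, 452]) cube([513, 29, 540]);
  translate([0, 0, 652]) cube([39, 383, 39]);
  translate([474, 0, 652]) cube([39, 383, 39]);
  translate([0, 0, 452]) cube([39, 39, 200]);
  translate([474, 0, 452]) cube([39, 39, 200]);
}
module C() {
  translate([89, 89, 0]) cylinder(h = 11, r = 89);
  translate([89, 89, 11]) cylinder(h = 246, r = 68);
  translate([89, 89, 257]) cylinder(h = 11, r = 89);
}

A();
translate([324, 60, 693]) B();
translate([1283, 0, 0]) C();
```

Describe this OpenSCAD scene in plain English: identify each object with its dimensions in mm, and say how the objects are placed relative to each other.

A is a table: top 1283 mm (x) × 720 mm (y), 43 mm thick, upper face at z = 693 mm, on four 52×52 mm square legs, each inset 27 mm from the nearest pair of top edges, running from z = 0 to the bottom of the top.

B is a chair: 513×412 mm seat, 36 mm thick, top at z = 452 mm, on four 46 mm square corner legs flush with the seat edges. A 29 mm thick backrest slab spans the full seat width, extending 540 mm above the seat top, its back face flush with the seat's +y edge. Two armrests of 39×39 mm section run along each side from the seat's front edge to the front of the backrest, top faces 239 mm above the seat top and outer faces flush with the seat's x-edges; a 39×39 mm post under the front of each armrest stands on the seat at the front corner.

C is a spool: two coaxial disc flanges of radius 89 mm and thickness 11 mm, joined by a core cylinder of radius 68 mm and height 246 mm. The lower flange rests on z = 0 and the three cylinders share a vertical axis.

The chair is on top of the table. The spool is against the table's +x side, with their −y faces flush.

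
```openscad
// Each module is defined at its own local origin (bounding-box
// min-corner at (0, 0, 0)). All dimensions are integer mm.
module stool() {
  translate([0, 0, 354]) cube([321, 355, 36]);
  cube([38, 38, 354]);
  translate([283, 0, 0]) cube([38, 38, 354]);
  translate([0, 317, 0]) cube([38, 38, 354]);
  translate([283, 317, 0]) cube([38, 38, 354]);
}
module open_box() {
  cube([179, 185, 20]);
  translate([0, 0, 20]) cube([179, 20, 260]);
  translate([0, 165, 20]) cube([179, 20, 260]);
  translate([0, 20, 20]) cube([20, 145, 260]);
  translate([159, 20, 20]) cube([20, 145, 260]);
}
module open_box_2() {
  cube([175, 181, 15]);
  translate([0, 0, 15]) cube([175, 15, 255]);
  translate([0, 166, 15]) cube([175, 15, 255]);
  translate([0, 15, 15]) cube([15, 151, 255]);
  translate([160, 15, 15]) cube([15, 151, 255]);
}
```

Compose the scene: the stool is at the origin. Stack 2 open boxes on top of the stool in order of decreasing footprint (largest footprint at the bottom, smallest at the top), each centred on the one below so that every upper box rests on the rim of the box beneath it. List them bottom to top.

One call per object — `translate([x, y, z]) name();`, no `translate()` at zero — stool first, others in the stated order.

stool();
translate([71, 85, 390]) open_box();
translate([73, 87, 670]) open_box_2();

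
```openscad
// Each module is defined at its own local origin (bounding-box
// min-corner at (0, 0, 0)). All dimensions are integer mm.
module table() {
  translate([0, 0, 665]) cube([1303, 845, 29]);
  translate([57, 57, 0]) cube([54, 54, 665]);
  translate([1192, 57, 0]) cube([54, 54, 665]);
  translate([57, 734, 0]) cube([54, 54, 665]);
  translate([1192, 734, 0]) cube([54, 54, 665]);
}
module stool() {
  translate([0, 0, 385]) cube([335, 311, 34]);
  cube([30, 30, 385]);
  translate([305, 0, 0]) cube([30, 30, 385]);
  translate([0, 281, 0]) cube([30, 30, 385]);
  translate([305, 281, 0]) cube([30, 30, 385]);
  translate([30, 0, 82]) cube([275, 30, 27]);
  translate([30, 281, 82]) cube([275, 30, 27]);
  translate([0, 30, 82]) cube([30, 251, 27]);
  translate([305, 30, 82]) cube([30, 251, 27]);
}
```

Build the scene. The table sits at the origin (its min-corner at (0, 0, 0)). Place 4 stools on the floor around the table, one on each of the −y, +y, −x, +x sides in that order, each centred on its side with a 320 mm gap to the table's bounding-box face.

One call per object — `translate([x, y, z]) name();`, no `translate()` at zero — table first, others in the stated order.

table();
translate([484, -631, 0]) stool();
translate([484, 1165, 0]) stool();
translate([-655, 267, 0]) stool();
translate([1623, 267, 0]) stool();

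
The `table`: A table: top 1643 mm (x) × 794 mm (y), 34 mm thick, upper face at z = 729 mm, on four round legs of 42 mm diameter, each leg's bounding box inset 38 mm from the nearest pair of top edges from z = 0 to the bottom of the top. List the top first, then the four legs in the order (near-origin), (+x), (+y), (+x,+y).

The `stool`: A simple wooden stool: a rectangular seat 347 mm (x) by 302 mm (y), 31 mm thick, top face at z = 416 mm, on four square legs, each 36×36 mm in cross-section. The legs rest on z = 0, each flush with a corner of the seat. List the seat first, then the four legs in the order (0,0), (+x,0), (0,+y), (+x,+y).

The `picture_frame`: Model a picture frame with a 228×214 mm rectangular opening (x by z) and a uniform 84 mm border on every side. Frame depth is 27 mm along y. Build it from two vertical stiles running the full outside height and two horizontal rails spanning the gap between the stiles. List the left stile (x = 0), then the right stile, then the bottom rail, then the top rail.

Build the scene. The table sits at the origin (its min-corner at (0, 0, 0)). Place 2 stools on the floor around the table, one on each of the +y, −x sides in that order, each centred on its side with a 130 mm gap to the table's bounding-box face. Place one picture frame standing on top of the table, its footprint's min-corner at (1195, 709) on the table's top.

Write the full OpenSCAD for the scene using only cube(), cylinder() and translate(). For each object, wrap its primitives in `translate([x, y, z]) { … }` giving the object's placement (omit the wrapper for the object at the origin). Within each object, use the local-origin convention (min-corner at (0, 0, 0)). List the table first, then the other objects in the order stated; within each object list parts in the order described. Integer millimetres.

translate([0, 0, 695]) cube([1643, 794, 34]);
translate([59, 59, 0]) cylinder(h = 695, r = 21);
translate([1584, 59, 0]) cylinder(h = 695, r = 21);
translate([59, 735, 0]) cylinder(h = 695, r = 21);
translate([1584, 735, 0]) cylinder(h = 695, r = 21);
translate([648, 924, 0]) {
  translate([0, 0, 385]) cube([347, 302, 31]);
  cube([36, 36, 385]);
  translate([311, 0, 0]) cube([36, 36, 385]);
  translate([0, 266, 0]) cube([36, 36, 385]);
  translate([311, 266, 0]) cube([36, 36, 385]);
}
translate([-477, 246, 0]) {
  translate([0, 0, 385]) cube([347, 302, 31]);
  cube([36, 36, 385]);
  translate([311, 0, 0]) cube([36, 36, 385]);
  translate([0, 266, 0]) cube([36, 36, 385]);
  translate([311, 266, 0]) cube([36, 36, 385]);
}
translate([1195, 709, 729]) {
  cube([84, 27, 382]);
  translate([312, 0, 0]) cube([84, 27, 382]);
  translate([84, 0, 0]) cube([228, 27, 84]);
  translate([84, 0, 298]) cube([228, 27, 84]);
}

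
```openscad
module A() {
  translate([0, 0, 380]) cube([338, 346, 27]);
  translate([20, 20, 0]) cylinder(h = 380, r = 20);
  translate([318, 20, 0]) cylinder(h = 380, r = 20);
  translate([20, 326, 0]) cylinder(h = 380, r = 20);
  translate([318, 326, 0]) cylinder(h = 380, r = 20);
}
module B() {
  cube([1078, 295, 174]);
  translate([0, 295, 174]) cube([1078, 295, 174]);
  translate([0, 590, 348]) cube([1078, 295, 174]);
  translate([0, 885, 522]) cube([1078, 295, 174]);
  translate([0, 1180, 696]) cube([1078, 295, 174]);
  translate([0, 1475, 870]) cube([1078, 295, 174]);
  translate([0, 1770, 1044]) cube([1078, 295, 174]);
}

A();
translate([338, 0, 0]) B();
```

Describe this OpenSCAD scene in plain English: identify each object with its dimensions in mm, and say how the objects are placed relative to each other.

A is a simple wooden stool: a rectangular seat 338 mm (x) by 346 mm (y), 27 mm thick, top face at z = 407 mm, on four round legs, each 40 mm in diameter. The legs rest on z = 0, each leg's axis is inset half a diameter from the nearest pair of seat edges (so the leg's bounding box is flush with the corner).

B is a run of 7 identical solid stair steps. Each tread is 1078×295 mm and each step block is 174 mm high. Step 1 rests on the floor; step k is offset from step 1 by (k−1)×295 mm in y and (k−1)×174 mm in z.

The staircase is against the stool's +x side, with their −y faces flush.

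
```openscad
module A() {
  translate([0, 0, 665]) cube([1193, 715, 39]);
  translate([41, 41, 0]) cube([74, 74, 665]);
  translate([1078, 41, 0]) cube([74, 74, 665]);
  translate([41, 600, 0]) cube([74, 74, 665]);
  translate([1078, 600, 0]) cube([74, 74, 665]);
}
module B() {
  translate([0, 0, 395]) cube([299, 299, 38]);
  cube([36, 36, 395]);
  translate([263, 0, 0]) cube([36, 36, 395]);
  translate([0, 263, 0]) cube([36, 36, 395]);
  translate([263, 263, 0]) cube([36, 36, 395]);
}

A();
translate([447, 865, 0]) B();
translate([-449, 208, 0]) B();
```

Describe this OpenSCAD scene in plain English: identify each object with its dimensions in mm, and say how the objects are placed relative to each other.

A is a table with a 1193×715 mm rectangular top, 39 mm thick, top surface at z = 704 mm, supported by four 74×74 mm square legs, each inset 41 mm from the nearest pair of top edges, running from the floor.

B is a four-legged stool. The seat is 299×299 mm, 38 mm thick, top at z = 433 mm. It stands on four square legs, each 36×36 mm in cross-section, from z = 0 to the seat underside, each flush with a corner of the seat.

Two stools sit around the table at the +y, −x sides.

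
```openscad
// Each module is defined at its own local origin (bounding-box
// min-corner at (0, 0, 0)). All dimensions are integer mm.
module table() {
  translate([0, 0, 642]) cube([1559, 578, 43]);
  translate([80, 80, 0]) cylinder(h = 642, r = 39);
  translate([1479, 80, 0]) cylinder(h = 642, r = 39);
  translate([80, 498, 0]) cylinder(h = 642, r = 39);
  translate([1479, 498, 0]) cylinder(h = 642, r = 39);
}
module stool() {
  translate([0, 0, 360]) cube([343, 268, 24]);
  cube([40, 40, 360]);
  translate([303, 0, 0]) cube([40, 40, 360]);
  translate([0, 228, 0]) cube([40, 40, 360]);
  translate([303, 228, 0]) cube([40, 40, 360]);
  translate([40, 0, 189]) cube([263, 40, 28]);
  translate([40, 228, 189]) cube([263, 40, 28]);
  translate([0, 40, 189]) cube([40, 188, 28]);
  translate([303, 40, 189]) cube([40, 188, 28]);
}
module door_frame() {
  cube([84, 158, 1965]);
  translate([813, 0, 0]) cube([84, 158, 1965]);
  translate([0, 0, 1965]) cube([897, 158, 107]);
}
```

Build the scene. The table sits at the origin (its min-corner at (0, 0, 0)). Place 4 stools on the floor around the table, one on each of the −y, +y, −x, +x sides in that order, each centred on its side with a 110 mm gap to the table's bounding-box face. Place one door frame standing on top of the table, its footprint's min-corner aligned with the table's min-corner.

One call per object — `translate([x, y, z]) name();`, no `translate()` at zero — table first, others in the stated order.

table();
translate([608, -378, 0]) stool();
translate([608, 688, 0]) stool();
translate([-453, 155, 0]) stool();
translate([1669, 155, 0]) stool();
translate([0, 0, 685]) door_frame();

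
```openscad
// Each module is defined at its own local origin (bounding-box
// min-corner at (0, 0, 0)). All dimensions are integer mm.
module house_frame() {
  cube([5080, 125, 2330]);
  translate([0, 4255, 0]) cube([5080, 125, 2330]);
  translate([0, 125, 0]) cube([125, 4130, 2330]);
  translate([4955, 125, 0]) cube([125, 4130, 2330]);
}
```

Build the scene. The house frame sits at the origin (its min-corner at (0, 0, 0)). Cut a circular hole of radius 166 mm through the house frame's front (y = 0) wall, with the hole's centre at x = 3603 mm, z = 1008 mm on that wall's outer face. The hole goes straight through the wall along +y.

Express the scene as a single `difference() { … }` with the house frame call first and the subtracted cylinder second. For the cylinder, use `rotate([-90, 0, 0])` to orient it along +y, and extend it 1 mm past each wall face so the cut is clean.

difference() {
  house_frame();
  translate([3603, -1, 1008]) rotate([-90, 0, 0]) cylinder(h = 127, r = 166);
}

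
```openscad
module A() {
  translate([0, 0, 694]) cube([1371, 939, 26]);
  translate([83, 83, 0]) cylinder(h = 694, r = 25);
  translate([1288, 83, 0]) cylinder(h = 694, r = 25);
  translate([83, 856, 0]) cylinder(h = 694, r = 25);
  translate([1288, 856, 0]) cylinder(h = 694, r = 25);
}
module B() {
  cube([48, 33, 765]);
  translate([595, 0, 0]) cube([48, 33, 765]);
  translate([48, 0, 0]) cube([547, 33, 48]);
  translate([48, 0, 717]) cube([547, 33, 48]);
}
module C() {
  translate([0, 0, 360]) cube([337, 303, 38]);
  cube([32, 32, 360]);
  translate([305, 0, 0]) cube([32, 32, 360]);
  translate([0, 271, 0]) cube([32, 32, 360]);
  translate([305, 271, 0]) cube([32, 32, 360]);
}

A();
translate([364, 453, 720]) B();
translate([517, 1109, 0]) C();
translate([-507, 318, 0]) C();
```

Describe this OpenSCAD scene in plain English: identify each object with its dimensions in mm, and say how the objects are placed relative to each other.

A is a table: top 1371 mm (x) × 939 mm (y), 26 mm thick, upper face at z = 720 mm, on four round legs of 50 mm diameter, each leg's bounding box inset 58 mm from the nearest pair of top edges, running from z = 0 to the bottom of the top.

B is a rectangular picture frame lying in the x–z plane (depth along y). The opening is 547 mm wide (x) by 669 mm tall (z), surrounded by a border 48 mm wide on all four sides. The frame is 33 mm deep and is made of two full-height vertical stiles with two horizontal rails fitted between them.

C is a simple wooden stool: a rectangular seat 337 mm (x) by 303 mm (y), 38 mm thick, top face at z = 398 mm, on four square legs, each 32×32 mm in cross-section. The legs rest on z = 0, each flush with a corner of the seat.

The picture frame is on top of the table, centred. Two stools sit around the table at the +y, −x sides.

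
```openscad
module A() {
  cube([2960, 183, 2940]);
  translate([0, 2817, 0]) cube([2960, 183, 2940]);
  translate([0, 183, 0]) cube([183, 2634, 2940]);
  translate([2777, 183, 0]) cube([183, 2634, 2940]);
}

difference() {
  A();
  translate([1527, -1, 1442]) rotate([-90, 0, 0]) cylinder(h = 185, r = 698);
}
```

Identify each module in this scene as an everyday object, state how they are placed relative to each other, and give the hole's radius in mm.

A is a house frame. The house frame has a circular hole through its front wall. The hole's radius is 698 mm.

The subtracted cylinder has r = 698 mm.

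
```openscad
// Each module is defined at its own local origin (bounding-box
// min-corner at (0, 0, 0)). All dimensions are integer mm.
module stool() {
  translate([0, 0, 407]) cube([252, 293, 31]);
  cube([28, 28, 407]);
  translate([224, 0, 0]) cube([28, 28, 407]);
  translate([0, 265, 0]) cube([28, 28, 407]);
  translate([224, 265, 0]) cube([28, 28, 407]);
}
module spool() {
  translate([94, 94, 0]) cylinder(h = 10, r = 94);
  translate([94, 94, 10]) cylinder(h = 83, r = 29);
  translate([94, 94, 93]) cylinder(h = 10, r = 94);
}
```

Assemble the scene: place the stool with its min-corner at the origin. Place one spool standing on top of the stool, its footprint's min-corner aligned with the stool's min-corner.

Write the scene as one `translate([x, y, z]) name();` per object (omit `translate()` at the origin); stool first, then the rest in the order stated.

stool();
translate([0, 0, 438]) spool();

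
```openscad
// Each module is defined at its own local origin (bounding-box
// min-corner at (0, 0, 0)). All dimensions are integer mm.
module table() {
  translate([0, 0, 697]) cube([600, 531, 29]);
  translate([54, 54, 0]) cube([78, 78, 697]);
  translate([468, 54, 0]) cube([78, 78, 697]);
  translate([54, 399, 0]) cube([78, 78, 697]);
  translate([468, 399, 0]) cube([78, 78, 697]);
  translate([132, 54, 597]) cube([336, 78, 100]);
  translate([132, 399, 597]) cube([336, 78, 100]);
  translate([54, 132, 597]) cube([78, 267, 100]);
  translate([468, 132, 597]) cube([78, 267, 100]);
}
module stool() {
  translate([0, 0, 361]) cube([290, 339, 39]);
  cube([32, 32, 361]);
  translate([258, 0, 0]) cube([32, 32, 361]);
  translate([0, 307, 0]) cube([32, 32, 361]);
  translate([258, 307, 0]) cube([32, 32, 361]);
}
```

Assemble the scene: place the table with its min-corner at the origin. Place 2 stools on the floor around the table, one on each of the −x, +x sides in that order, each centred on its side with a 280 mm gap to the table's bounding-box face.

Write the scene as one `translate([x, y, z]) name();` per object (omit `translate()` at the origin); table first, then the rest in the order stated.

table();
translate([-570, 96, 0]) stool();
translate([880, 96, 0]) stool();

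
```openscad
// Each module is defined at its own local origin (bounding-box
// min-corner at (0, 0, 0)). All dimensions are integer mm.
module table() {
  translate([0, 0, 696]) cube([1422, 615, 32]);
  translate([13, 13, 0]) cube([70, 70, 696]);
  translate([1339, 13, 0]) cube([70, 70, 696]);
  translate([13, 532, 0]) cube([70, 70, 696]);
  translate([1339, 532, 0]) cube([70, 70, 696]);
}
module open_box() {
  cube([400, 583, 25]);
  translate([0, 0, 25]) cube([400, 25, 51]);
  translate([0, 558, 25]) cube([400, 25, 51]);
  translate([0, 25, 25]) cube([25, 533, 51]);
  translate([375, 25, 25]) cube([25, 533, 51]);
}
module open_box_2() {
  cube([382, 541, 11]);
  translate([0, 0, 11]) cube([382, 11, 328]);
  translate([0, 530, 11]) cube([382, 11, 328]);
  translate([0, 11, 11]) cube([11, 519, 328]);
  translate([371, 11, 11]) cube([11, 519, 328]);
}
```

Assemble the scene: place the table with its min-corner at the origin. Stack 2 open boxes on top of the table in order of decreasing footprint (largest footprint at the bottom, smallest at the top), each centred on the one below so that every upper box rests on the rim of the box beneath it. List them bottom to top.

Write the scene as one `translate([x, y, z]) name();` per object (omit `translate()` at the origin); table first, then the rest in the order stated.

table();
translate([511, 16, 728]) open_box();
translate([520, 37, 804]) open_box_2();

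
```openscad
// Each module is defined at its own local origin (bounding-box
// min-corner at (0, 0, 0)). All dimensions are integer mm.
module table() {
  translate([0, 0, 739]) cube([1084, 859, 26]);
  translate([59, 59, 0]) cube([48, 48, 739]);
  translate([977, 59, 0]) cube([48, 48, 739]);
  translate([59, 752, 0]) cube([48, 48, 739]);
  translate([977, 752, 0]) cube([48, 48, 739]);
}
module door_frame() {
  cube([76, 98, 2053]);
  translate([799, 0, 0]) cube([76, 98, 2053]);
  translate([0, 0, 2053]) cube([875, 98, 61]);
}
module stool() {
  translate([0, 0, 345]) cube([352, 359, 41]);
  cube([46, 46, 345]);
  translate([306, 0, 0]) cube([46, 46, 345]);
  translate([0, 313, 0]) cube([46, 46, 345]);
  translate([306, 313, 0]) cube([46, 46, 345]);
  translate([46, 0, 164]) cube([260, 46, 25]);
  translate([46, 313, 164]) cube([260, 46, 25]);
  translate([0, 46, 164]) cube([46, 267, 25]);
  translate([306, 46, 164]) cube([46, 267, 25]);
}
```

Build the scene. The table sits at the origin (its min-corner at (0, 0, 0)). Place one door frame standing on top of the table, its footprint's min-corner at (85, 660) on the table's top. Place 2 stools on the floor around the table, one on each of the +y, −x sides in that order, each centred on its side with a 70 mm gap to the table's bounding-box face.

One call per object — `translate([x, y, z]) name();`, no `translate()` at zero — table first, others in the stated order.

table();
translate([85, 660, 765]) door_frame();
translate([366, 929, 0]) stool();
translate([-422, 250, 0]) stool();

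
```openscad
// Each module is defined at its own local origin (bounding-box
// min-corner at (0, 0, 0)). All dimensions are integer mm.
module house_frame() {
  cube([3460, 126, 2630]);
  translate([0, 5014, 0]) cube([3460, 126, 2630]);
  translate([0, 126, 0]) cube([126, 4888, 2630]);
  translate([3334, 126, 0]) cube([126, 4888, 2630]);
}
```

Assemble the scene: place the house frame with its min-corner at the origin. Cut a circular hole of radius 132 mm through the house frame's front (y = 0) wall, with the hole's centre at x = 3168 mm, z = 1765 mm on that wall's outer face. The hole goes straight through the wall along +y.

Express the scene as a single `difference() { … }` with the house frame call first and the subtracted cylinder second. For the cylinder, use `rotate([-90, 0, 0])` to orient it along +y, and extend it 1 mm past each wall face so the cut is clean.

difference() {
  house_frame();
  translate([3168, -1, 1765]) rotate([-90, 0, 0]) cylinder(h = 128, r = 132);
}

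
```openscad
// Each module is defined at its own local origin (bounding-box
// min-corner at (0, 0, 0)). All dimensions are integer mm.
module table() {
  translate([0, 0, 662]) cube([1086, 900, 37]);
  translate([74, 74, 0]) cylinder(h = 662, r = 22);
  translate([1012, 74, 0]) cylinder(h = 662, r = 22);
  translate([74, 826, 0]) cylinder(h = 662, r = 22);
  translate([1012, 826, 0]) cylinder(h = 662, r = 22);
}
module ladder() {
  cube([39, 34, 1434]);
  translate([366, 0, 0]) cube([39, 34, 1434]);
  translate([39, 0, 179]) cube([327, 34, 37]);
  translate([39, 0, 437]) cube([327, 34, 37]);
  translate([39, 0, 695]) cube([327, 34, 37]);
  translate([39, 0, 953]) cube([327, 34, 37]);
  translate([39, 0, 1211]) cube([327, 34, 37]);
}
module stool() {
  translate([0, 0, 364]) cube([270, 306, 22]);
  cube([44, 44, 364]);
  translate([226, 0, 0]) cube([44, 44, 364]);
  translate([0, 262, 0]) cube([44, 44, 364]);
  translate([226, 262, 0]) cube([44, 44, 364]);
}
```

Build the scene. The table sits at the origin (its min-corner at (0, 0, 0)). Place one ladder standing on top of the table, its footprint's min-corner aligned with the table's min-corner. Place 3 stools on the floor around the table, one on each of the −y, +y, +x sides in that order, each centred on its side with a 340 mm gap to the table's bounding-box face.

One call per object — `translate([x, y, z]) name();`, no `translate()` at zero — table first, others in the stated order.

table();
translate([0, 0, 699]) ladder();
translate([408, -646, 0]) stool();
translate([408, 1240, 0]) stool();
translate([1426, 297, 0]) stool();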